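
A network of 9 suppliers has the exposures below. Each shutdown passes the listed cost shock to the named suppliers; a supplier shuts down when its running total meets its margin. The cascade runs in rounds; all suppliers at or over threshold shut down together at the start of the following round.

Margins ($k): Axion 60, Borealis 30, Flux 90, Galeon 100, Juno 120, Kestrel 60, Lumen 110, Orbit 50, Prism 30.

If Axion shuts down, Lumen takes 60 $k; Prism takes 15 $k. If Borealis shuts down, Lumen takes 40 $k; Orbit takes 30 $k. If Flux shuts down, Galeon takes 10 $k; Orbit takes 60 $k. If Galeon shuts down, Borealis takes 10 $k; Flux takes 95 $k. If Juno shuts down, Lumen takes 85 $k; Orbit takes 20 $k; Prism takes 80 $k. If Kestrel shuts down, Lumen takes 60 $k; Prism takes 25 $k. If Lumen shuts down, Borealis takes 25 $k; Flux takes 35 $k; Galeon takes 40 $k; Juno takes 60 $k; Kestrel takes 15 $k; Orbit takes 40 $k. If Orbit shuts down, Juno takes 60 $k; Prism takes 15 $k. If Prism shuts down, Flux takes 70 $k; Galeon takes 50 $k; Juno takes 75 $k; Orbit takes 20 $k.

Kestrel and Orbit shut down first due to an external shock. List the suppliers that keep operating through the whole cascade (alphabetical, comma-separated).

Axion

Round 1 — Kestrel, Orbit shut down (initial).
  Juno: +60 → 60 < 120
  Lumen: +60 → 60 < 110
  Prism: +25+15 → 40 ≥ 30
Round 2 — Prism shuts down.
  Flux: +70 → 70 < 90
  Galeon: +50 → 50 < 100
  Juno: +75 → 135 ≥ 120
Round 3 — Juno shuts down.
  Lumen: +85 → 145 ≥ 110
Round 4 — Lumen shuts down.
  Borealis: +25 → 25 < 30
  Flux: +35 → 105 ≥ 90
  Galeon: +40 → 90 < 100
Round 5 — Flux shuts down.
  Galeon: +10 → 100 ≥ 100
Round 6 — Galeon shuts down.
  Borealis: +10 → 35 ≥ 30
Round 7 — Borealis shuts down.
No further shutdowns.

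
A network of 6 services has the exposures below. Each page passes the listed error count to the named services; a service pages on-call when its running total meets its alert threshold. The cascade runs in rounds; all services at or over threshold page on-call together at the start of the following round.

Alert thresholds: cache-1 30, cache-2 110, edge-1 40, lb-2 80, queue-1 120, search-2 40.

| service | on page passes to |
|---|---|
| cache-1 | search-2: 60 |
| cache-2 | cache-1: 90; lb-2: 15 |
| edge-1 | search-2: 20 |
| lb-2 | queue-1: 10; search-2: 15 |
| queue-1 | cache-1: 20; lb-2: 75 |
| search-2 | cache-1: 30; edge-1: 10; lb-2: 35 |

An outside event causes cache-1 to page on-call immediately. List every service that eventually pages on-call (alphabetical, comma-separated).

cache-1, search-2

Round 1 — cache-1 pages on-call (initial).
  search-2: +60 → 60 ≥ 40
Round 2 — search-2 pages on-call.
  edge-1: +10 → 10 < 40
  lb-2: +35 → 35 < 80
No further pages.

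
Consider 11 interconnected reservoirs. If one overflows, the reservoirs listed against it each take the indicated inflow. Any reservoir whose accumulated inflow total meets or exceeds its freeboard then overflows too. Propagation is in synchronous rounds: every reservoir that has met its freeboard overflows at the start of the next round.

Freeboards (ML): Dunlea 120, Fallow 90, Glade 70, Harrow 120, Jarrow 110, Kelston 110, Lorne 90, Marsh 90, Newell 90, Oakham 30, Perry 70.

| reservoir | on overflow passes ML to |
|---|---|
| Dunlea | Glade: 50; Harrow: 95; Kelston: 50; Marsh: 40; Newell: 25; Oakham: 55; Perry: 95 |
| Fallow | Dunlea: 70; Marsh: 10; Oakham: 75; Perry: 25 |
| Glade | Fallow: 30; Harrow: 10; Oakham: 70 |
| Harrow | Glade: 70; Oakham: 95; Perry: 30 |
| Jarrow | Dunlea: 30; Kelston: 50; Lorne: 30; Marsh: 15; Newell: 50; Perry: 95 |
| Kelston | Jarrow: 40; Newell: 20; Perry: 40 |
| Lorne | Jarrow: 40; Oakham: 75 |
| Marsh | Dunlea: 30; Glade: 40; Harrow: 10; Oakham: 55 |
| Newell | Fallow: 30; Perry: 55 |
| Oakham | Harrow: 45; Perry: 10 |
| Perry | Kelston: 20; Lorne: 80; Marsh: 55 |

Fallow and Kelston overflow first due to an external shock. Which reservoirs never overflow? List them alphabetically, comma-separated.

Dunlea, Glade, Harrow, Jarrow, Lorne, Marsh, Newell

Round 1 — Fallow, Kelston overflow (initial).
  Dunlea: +70 → 70 < 120
  Jarrow: +40 → 40 < 110
  Marsh: +10 → 10 < 90
  Newell: +20 → 20 < 90
  Oakham: +75 → 75 ≥ 30
  Perry: +25+40 → 65 < 70
Round 2 — Oakham overflows.
  Harrow: +45 → 45 < 120
  Perry: +10 → 75 ≥ 70
Round 3 — Perry overflows.
  Lorne: +80 → 80 < 90
  Marsh: +55 → 65 < 90
No further overflows.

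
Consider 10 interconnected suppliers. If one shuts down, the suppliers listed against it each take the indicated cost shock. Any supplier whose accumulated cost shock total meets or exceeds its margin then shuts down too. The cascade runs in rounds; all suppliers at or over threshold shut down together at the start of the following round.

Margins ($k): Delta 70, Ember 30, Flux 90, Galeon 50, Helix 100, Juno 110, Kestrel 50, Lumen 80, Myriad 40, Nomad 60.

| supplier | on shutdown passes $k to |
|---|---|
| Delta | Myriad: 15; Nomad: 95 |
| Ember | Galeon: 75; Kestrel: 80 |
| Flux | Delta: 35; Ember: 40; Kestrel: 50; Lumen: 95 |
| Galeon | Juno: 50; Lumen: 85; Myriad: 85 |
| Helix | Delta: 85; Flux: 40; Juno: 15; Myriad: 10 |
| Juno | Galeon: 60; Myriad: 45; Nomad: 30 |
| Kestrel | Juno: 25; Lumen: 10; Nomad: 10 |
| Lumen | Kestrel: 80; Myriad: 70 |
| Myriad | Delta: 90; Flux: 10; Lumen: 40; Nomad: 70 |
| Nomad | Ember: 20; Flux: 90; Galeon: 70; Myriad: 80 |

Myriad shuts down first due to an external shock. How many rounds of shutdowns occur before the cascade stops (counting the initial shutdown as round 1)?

4

Round 1 — Myriad shuts down (initial).
  Delta: +90 → 90 ≥ 70
  Flux: +10 → 10 < 90
  Lumen: +40 → 40 < 80
  Nomad: +70 → 70 ≥ 60
Round 2 — Delta, Nomad shut down.
  Ember: +20 → 20 < 30
  Flux: +90 → 100 ≥ 90
  Galeon: +70 → 70 ≥ 50
Round 3 — Flux, Galeon shut down.
  Ember: +40 → 60 ≥ 30
  Juno: +50 → 50 < 110
  Kestrel: +50 → 50 ≥ 50
  Lumen: +95+85 → 220 ≥ 80
Round 4 — Ember, Kestrel, Lumen shut down.
  Juno: +25 → 75 < 110
No further shutdowns.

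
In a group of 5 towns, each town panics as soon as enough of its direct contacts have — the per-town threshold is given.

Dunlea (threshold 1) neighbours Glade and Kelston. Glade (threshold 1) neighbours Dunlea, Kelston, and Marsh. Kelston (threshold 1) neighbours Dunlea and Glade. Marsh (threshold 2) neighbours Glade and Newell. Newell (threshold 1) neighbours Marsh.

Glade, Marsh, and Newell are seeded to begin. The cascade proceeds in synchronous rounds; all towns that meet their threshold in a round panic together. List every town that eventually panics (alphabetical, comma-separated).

Round 1 — Glade, Marsh, Newell panic (initial).
Round 2 — checking thresholds:
  Dunlea: 1 of 2 neighbours ≥ 1, panics.
  Kelston: 1 of 2 neighbours ≥ 1, panics.
Round 3 — no new panics; cascade stops.

Dunlea, Glade, Kelston, Marsh, Newell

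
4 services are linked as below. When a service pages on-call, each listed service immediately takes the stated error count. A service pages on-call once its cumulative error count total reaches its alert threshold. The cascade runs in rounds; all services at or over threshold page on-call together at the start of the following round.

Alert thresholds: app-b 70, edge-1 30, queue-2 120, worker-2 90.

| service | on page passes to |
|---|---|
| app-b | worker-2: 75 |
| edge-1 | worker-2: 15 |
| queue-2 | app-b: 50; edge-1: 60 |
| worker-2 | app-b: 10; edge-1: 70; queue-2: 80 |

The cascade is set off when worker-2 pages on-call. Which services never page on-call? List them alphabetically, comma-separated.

app-b, queue-2

Round 1 — worker-2 pages on-call (initial).
  app-b: +10 → 10 < 70
  edge-1: +70 → 70 ≥ 30
  queue-2: +80 → 80 < 120
Round 2 — edge-1 pages on-call.
No further pages.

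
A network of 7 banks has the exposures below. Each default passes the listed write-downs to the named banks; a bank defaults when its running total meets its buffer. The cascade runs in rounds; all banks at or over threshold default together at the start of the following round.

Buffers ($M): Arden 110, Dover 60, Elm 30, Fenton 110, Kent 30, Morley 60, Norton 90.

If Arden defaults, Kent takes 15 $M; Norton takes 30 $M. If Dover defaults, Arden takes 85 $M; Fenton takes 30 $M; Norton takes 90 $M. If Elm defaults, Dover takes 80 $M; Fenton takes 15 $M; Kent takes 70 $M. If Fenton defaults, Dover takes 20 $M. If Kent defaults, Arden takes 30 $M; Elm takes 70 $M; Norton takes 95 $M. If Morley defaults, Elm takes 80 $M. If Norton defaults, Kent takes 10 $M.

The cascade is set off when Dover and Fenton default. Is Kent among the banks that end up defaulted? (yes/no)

no

Round 1 — Dover, Fenton default (initial).
  Arden: +85 → 85 < 110
  Norton: +90 → 90 ≥ 90
Round 2 — Norton defaults.
  Kent: +10 → 10 < 30
No further defaults.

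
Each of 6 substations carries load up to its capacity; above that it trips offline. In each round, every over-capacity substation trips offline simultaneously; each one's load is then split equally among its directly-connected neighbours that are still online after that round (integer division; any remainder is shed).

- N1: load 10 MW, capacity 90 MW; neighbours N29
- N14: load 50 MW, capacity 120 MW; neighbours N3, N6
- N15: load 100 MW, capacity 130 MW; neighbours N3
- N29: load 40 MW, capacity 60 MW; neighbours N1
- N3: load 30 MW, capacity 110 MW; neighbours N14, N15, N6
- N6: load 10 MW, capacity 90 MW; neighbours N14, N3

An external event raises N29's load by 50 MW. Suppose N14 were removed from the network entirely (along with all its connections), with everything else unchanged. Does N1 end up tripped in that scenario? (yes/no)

yes

With N14 removed:
Round 1 — N29 at 90 > 60. N29 trips offline.
  N29 sheds 90 MW to N1: 90 each.
    N1: 10+90 = 100 > 90
Round 2 — N1 trips offline.
  N1 sheds 100 MW: no online neighbours, lost.
No further trips.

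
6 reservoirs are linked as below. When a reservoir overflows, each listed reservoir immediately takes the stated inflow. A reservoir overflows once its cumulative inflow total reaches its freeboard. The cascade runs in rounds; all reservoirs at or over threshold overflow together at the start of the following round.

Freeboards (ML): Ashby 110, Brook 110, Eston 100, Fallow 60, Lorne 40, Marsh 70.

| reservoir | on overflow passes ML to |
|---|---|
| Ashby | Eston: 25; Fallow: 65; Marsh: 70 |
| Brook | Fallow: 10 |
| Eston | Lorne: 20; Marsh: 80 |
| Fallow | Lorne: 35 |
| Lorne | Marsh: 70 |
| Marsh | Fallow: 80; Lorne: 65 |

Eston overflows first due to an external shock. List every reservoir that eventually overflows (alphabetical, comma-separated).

Eston, Fallow, Lorne, Marsh

Round 1 — Eston overflows (initial).
  Lorne: +20 → 20 < 40
  Marsh: +80 → 80 ≥ 70
Round 2 — Marsh overflows.
  Fallow: +80 → 80 ≥ 60
  Lorne: +65 → 85 ≥ 40
Round 3 — Fallow, Lorne overflow.
No further overflows.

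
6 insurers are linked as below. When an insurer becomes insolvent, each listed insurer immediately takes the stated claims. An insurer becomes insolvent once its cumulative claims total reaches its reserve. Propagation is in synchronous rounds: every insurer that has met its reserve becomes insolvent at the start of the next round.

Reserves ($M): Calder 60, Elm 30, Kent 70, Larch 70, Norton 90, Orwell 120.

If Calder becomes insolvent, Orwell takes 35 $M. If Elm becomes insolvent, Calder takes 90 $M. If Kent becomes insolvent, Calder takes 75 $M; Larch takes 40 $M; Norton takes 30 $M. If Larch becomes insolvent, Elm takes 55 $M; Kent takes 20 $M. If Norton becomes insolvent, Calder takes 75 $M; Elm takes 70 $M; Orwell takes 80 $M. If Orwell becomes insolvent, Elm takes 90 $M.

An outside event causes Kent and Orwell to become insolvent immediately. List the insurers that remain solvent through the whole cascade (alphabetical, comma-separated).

Round 1 — Kent, Orwell become insolvent (initial).
  Calder: +75 → 75 ≥ 60
  Elm: +90 → 90 ≥ 30
  Larch: +40 → 40 < 70
  Norton: +30 → 30 < 90
Round 2 — Calder, Elm become insolvent.
No further insolvencies.

Larch, Norton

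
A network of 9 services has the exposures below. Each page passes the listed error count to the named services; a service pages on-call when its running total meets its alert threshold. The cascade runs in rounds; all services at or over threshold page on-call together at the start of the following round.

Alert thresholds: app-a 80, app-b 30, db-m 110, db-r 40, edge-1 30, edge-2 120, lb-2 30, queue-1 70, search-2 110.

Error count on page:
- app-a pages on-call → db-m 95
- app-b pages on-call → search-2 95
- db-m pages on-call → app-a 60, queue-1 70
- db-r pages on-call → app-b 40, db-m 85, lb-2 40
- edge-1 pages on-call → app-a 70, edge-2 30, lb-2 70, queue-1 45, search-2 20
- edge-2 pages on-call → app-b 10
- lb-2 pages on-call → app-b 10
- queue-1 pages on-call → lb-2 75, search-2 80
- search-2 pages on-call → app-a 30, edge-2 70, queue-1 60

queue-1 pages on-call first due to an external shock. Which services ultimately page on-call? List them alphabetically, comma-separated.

Round 1 — queue-1 pages on-call (initial).
  lb-2: +75 → 75 ≥ 30
  search-2: +80 → 80 < 110
Round 2 — lb-2 pages on-call.
  app-b: +10 → 10 < 30
No further pages.

lb-2, queue-1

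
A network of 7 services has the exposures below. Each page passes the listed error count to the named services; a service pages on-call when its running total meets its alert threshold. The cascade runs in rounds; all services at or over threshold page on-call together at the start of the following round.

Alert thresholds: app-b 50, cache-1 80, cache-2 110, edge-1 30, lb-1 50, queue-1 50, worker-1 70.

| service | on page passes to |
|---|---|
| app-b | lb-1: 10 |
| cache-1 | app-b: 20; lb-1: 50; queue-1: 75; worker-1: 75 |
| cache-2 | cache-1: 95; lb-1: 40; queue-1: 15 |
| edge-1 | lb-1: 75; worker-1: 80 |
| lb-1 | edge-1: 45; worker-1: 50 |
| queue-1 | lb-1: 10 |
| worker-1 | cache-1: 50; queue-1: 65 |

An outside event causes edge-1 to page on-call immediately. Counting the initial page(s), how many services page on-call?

4

Round 1 — edge-1 pages on-call (initial).
  lb-1: +75 → 75 ≥ 50
  worker-1: +80 → 80 ≥ 70
Round 2 — lb-1, worker-1 page on-call.
  cache-1: +50 → 50 < 80
  queue-1: +65 → 65 ≥ 50
Round 3 — queue-1 pages on-call.
No further pages.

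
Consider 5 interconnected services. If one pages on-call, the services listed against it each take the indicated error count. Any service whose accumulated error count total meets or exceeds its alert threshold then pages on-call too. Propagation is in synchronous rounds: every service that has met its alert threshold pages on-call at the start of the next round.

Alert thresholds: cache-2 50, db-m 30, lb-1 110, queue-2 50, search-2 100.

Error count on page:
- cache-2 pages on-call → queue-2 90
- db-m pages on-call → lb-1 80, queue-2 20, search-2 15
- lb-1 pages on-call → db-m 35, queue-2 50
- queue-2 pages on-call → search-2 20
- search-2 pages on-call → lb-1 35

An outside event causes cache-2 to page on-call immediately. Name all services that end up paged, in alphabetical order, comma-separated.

cache-2, queue-2

Round 1 — cache-2 pages on-call (initial).
  queue-2: +90 → 90 ≥ 50
Round 2 — queue-2 pages on-call.
  search-2: +20 → 20 < 100
No further pages.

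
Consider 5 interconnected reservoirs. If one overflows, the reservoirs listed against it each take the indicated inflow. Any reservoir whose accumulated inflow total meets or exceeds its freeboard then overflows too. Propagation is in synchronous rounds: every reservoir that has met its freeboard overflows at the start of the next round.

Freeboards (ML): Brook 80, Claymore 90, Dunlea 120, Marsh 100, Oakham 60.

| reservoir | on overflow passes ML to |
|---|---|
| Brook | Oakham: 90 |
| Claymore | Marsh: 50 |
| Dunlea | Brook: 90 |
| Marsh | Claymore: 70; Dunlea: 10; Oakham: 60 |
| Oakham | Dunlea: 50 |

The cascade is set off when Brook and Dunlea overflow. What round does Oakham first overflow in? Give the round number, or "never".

2

Round 1 — Brook, Dunlea overflow (initial).
  Oakham: +90 → 90 ≥ 60
Round 2 — Oakham overflows.
No further overflows.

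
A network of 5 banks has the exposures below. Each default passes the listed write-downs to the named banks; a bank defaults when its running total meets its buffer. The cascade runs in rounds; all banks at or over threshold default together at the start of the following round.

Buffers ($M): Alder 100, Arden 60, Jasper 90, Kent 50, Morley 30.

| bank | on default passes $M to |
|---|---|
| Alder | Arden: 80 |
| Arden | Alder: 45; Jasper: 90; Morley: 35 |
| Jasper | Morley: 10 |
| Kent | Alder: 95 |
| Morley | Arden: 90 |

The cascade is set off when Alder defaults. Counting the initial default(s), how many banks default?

Round 1 — Alder defaults (initial).
  Arden: +80 → 80 ≥ 60
Round 2 — Arden defaults.
  Jasper: +90 → 90 ≥ 90
  Morley: +35 → 35 ≥ 30
Round 3 — Jasper, Morley default.
No further defaults.

4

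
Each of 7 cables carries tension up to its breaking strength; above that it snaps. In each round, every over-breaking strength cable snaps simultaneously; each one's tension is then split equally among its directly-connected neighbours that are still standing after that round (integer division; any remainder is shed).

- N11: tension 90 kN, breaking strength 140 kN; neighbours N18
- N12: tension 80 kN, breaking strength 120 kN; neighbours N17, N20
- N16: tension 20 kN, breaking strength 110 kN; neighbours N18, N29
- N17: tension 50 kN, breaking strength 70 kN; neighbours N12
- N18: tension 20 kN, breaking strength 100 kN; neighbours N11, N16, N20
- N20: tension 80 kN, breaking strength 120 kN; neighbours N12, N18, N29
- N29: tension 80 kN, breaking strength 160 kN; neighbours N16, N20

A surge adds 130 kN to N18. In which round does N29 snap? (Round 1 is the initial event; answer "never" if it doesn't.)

never

Round 1 — N18 at 150 > 100. N18 snaps.
  N18 sheds 150 kN to N11, N16, N20: 50 each.
    N11: 90+50 = 140 ≤ 140
    N16: 20+50 = 70 ≤ 110
    N20: 80+50 = 130 > 120
Round 2 — N20 snaps.
  N20 sheds 130 kN to N12, N29: 65 each.
    N12: 80+65 = 145 > 120
    N29: 80+65 = 145 ≤ 160
Round 3 — N12 snaps.
  N12 sheds 145 kN to N17: 145 each.
    N17: 50+145 = 195 > 70
Round 4 — N17 snaps.
  N17 sheds 195 kN: no online neighbours, lost.
No further breaks.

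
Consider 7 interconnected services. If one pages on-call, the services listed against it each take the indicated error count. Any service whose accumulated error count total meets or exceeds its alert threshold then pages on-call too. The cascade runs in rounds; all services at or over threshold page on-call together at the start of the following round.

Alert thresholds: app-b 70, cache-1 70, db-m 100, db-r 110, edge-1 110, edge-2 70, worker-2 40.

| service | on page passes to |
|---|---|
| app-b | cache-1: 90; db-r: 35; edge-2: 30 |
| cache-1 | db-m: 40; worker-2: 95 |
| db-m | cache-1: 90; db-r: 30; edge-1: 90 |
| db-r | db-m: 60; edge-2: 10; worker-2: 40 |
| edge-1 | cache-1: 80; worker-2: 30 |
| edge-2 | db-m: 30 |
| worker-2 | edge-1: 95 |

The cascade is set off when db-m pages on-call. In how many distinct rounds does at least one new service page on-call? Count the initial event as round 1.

4

Round 1 — db-m pages on-call (initial).
  cache-1: +90 → 90 ≥ 70
  db-r: +30 → 30 < 110
  edge-1: +90 → 90 < 110
Round 2 — cache-1 pages on-call.
  worker-2: +95 → 95 ≥ 40
Round 3 — worker-2 pages on-call.
  edge-1: +95 → 185 ≥ 110
Round 4 — edge-1 pages on-call.
No further pages.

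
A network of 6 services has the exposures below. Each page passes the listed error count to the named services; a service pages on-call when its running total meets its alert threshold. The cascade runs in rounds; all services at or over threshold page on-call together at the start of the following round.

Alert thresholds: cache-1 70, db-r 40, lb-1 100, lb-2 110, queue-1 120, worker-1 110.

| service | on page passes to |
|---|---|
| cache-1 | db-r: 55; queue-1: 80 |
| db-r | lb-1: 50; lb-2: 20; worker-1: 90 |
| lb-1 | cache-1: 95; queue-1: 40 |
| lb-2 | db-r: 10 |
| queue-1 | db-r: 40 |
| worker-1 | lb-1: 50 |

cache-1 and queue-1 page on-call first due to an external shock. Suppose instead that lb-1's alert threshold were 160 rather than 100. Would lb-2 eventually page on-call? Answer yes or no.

With lb-1's alert threshold at 160:
Round 1 — cache-1, queue-1 page on-call (initial).
  db-r: +55+40 → 95 ≥ 40
Round 2 — db-r pages on-call.
  lb-1: +50 → 50 < 160
  lb-2: +20 → 20 < 110
  worker-1: +90 → 90 < 110
No further pages.

no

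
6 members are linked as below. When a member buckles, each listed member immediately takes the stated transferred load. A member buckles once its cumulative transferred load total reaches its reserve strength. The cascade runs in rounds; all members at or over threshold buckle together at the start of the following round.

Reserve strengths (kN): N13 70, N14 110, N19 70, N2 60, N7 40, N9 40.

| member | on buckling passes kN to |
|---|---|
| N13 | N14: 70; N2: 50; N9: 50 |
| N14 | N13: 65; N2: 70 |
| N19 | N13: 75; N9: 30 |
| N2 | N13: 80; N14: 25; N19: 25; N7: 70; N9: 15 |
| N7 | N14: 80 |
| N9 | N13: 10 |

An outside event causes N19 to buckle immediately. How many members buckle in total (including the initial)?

Round 1 — N19 buckles (initial).
  N13: +75 → 75 ≥ 70
  N9: +30 → 30 < 40
Round 2 — N13 buckles.
  N14: +70 → 70 < 110
  N2: +50 → 50 < 60
  N9: +50 → 80 ≥ 40
Round 3 — N9 buckles.
No further bucklings.

3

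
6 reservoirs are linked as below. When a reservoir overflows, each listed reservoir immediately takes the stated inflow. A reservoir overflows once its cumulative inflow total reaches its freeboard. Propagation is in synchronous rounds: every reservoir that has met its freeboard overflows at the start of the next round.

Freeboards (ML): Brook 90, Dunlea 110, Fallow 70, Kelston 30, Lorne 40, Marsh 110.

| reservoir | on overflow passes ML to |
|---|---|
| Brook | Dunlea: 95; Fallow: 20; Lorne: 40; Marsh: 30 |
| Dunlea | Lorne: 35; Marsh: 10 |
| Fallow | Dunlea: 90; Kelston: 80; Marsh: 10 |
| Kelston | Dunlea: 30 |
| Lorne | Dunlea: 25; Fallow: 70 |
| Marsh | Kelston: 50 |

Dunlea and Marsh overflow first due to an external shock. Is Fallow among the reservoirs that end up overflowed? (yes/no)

Round 1 — Dunlea, Marsh overflow (initial).
  Kelston: +50 → 50 ≥ 30
  Lorne: +35 → 35 < 40
Round 2 — Kelston overflows.
No further overflows.

no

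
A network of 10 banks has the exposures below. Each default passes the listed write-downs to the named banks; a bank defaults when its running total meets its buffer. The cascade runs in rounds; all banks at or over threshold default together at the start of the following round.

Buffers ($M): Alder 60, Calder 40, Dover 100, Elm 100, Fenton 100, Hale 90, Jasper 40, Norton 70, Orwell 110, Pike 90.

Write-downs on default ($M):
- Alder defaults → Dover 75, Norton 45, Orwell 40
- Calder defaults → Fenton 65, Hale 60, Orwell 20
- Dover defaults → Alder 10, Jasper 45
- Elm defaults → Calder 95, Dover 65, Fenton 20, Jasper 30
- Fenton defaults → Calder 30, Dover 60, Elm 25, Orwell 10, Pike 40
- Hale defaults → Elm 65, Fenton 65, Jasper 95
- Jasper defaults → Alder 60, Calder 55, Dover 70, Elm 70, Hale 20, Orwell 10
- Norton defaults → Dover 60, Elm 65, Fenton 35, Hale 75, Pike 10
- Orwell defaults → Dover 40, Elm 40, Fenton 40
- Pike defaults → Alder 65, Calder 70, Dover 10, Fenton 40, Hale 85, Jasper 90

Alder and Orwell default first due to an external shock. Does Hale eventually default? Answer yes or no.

no

Round 1 — Alder, Orwell default (initial).
  Dover: +75+40 → 115 ≥ 100
  Elm: +40 → 40 < 100
  Fenton: +40 → 40 < 100
  Norton: +45 → 45 < 70
Round 2 — Dover defaults.
  Jasper: +45 → 45 ≥ 40
Round 3 — Jasper defaults.
  Calder: +55 → 55 ≥ 40
  Elm: +70 → 110 ≥ 100
  Hale: +20 → 20 < 90
Round 4 — Calder, Elm default.
  Fenton: +65+20 → 125 ≥ 100
  Hale: +60 → 80 < 90
Round 5 — Fenton defaults.
  Pike: +40 → 40 < 90
No further defaults.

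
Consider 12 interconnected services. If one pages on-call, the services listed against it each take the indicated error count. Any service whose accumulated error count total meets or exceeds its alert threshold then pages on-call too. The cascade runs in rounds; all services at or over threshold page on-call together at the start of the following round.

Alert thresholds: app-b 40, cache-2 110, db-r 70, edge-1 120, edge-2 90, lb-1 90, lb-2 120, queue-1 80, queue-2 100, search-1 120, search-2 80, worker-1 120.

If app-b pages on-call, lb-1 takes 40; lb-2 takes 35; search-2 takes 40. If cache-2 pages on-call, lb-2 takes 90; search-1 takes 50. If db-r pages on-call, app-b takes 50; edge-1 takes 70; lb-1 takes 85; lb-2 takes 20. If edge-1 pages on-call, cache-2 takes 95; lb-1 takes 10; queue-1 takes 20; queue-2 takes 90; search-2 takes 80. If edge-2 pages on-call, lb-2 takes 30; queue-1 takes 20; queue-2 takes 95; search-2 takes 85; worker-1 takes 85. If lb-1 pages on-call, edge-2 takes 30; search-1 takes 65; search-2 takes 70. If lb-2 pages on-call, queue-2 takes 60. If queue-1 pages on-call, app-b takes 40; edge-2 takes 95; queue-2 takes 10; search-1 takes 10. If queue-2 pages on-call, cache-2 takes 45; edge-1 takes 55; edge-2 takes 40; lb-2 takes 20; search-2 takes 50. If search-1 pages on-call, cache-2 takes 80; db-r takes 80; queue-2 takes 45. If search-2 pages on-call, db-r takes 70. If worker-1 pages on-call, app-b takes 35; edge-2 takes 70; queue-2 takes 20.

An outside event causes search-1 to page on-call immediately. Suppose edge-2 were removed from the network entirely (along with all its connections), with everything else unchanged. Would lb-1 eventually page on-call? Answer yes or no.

yes

With edge-2 removed:
Round 1 — search-1 pages on-call (initial).
  cache-2: +80 → 80 < 110
  db-r: +80 → 80 ≥ 70
  queue-2: +45 → 45 < 100
Round 2 — db-r pages on-call.
  app-b: +50 → 50 ≥ 40
  edge-1: +70 → 70 < 120
  lb-1: +85 → 85 < 90
  lb-2: +20 → 20 < 120
Round 3 — app-b pages on-call.
  lb-1: +40 → 125 ≥ 90
  lb-2: +35 → 55 < 120
  search-2: +40 → 40 < 80
Round 4 — lb-1 pages on-call.
  search-2: +70 → 110 ≥ 80
Round 5 — search-2 pages on-call.
No further pages.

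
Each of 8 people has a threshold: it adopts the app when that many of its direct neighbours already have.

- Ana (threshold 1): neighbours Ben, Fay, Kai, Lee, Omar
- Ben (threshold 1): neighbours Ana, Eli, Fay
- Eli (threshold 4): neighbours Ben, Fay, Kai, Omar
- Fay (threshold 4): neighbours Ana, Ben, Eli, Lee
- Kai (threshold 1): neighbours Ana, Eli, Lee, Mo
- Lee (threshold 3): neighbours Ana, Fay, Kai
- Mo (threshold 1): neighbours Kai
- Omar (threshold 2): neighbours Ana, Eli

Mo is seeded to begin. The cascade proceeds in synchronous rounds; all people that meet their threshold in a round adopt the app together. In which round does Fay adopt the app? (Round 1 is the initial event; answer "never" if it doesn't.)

never

Round 1 — Mo adopts the app (initial).
Round 2 — checking thresholds:
  Kai: 1 of 4 neighbours ≥ 1, adopts the app.
Round 3 — checking thresholds:
  Ana: 1 of 5 neighbours ≥ 1, adopts the app.
  Eli: 1 of 4 neighbours < 4, below threshold.
  Lee: 1 of 3 neighbours < 3, below threshold.
Round 4 — checking thresholds:
  Ben: 1 of 3 neighbours ≥ 1, adopts the app.
  Eli: 1 of 4 neighbours < 4, below threshold.
  Fay: 1 of 4 neighbours < 4, below threshold.
  Lee: 2 of 3 neighbours < 3, below threshold.
  Omar: 1 of 2 neighbours < 2, below threshold.
Round 5 — no new adoptions; cascade stops.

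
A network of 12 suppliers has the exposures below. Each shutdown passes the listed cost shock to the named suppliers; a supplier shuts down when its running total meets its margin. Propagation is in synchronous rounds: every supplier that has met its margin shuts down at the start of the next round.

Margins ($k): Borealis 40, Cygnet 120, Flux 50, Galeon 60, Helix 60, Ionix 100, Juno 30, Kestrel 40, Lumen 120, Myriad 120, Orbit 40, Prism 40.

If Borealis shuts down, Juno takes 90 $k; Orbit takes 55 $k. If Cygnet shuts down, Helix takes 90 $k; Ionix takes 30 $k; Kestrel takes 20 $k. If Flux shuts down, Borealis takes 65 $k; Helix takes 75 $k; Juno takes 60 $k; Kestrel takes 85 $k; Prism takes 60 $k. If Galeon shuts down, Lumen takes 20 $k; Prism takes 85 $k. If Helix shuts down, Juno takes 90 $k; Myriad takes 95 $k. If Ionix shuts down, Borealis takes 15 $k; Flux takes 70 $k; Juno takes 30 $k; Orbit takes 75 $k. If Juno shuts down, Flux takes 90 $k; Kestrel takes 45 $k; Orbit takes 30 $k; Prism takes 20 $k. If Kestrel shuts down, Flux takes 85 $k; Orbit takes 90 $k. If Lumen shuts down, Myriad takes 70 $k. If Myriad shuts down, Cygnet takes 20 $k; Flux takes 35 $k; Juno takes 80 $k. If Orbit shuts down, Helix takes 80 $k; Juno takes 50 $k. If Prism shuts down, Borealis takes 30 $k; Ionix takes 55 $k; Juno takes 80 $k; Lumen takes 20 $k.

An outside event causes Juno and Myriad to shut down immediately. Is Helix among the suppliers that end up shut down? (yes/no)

yes

Round 1 — Juno, Myriad shut down (initial).
  Cygnet: +20 → 20 < 120
  Flux: +90+35 → 125 ≥ 50
  Kestrel: +45 → 45 ≥ 40
  Orbit: +30 → 30 < 40
  Prism: +20 → 20 < 40
Round 2 — Flux, Kestrel shut down.
  Borealis: +65 → 65 ≥ 40
  Helix: +75 → 75 ≥ 60
  Orbit: +90 → 120 ≥ 40
  Prism: +60 → 80 ≥ 40
Round 3 — Borealis, Helix, Orbit, Prism shut down.
  Ionix: +55 → 55 < 100
  Lumen: +20 → 20 < 120
No further shutdowns.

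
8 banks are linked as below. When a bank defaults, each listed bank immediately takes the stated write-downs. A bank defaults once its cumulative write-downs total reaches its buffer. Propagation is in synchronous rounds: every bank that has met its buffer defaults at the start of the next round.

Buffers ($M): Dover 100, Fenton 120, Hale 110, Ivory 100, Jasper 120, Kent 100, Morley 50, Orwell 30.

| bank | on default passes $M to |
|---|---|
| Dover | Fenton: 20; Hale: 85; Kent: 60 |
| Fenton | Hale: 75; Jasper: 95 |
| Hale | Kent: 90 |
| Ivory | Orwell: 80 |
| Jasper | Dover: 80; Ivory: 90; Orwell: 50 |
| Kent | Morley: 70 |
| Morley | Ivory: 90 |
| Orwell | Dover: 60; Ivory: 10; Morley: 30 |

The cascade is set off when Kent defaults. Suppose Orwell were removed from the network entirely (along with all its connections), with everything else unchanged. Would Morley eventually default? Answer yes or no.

yes

With Orwell removed:
Round 1 — Kent defaults (initial).
  Morley: +70 → 70 ≥ 50
Round 2 — Morley defaults.
  Ivory: +90 → 90 < 100
No further defaults.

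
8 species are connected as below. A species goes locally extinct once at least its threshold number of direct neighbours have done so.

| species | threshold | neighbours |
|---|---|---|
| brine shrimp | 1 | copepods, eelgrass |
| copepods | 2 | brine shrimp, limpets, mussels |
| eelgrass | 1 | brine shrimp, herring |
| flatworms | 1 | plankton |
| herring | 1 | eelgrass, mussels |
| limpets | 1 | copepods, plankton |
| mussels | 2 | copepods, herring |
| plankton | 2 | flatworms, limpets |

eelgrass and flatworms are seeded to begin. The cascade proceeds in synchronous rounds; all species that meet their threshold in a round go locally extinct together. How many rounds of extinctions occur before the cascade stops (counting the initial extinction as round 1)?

2

Round 1 — eelgrass, flatworms go locally extinct (initial).
Round 2 — checking thresholds:
  brine shrimp: 1 of 2 neighbours ≥ 1, goes locally extinct.
  herring: 1 of 2 neighbours ≥ 1, goes locally extinct.
  plankton: 1 of 2 neighbours < 2, not yet.
Round 3 — no new extinctions; cascade stops.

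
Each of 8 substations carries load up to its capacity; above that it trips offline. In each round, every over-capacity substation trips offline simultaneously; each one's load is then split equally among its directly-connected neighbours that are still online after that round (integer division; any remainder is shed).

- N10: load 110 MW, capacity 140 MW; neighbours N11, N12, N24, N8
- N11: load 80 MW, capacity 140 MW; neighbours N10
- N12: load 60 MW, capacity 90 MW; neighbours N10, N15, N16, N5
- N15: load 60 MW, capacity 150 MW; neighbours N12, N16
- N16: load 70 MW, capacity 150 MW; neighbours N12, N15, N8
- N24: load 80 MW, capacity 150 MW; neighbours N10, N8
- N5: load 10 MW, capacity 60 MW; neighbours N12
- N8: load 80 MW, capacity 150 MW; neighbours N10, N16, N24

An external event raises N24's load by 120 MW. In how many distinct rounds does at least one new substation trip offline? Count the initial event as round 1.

4

Round 1 — N24 at 200 > 150. N24 trips offline.
  N24 sheds 200 MW to N10, N8: 100 each.
    N10: 110+100 = 210 > 140
    N8: 80+100 = 180 > 150
Round 2 — N10, N8 trip offline.
  N10 sheds 210 MW to N11, N12: 105 each.
    N11: 80+105 = 185 > 140
    N12: 60+105 = 165 > 90
  N8 sheds 180 MW to N16: 180 each.
    N16: 70+180 = 250 > 150
Round 3 — N11, N12, N16 trip offline.
  N11 sheds 185 MW: no online neighbours, lost.
  N12 sheds 165 MW to N15, N5: 82 each (1 lost).
    N15: 60+82 = 142 ≤ 150
    N5: 10+82 = 92 > 60
  N16 sheds 250 MW to N15: 250 each.
    N15: 142+250 = 392 > 150
Round 4 — N15, N5 trip offline.
  N15 sheds 392 MW: no online neighbours, lost.
  N5 sheds 92 MW: no online neighbours, lost.
No further trips.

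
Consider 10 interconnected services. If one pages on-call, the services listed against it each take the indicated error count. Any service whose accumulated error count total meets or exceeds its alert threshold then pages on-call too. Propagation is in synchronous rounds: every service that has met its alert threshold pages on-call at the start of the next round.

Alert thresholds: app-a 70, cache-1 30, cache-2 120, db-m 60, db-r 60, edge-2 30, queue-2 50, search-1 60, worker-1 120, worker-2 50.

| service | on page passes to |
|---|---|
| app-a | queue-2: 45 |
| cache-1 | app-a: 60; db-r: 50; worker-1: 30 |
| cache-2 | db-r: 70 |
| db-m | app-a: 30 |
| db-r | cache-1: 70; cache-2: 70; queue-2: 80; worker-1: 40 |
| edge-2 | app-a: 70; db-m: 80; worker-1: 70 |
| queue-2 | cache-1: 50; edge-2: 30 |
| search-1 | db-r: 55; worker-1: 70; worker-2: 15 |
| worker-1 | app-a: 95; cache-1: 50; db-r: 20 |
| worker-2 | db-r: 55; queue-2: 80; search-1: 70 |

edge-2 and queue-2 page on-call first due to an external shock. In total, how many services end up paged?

5

Round 1 — edge-2, queue-2 page on-call (initial).
  app-a: +70 → 70 ≥ 70
  cache-1: +50 → 50 ≥ 30
  db-m: +80 → 80 ≥ 60
  worker-1: +70 → 70 < 120
Round 2 — app-a, cache-1, db-m page on-call.
  db-r: +50 → 50 < 60
  worker-1: +30 → 100 < 120
No further pages.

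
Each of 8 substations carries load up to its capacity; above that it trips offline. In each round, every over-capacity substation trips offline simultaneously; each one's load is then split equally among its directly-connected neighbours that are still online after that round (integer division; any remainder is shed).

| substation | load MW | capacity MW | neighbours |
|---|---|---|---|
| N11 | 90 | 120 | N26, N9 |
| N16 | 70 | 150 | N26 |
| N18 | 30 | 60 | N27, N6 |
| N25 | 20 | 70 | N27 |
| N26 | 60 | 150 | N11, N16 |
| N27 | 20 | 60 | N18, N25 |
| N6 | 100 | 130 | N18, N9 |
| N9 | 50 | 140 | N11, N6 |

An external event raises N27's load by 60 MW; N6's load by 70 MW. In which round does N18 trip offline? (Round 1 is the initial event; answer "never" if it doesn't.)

2

Round 1 — N27 at 80 > 60; N6 at 170 > 130. N27, N6 trip offline.
  N27 sheds 80 MW to N18, N25: 40 each.
    N18: 30+40 = 70 > 60
    N25: 20+40 = 60 ≤ 70
  N6 sheds 170 MW to N18, N9: 85 each.
    N18: 70+85 = 155 > 60
    N9: 50+85 = 135 ≤ 140
Round 2 — N18 trips offline.
  N18 sheds 155 MW: no online neighbours, lost.
No further trips.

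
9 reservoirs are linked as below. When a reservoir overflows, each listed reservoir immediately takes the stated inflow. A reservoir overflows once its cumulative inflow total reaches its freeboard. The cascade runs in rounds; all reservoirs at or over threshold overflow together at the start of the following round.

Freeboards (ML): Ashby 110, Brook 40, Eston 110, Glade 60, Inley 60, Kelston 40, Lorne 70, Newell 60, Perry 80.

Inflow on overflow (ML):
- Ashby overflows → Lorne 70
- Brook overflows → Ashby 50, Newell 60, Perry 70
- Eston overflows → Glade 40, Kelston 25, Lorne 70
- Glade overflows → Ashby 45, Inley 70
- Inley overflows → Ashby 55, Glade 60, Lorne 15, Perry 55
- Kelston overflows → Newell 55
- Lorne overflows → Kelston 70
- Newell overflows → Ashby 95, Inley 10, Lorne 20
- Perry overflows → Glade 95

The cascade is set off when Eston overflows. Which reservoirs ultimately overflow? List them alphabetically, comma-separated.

Round 1 — Eston overflows (initial).
  Glade: +40 → 40 < 60
  Kelston: +25 → 25 < 40
  Lorne: +70 → 70 ≥ 70
Round 2 — Lorne overflows.
  Kelston: +70 → 95 ≥ 40
Round 3 — Kelston overflows.
  Newell: +55 → 55 < 60
No further overflows.

Eston, Kelston, Lorne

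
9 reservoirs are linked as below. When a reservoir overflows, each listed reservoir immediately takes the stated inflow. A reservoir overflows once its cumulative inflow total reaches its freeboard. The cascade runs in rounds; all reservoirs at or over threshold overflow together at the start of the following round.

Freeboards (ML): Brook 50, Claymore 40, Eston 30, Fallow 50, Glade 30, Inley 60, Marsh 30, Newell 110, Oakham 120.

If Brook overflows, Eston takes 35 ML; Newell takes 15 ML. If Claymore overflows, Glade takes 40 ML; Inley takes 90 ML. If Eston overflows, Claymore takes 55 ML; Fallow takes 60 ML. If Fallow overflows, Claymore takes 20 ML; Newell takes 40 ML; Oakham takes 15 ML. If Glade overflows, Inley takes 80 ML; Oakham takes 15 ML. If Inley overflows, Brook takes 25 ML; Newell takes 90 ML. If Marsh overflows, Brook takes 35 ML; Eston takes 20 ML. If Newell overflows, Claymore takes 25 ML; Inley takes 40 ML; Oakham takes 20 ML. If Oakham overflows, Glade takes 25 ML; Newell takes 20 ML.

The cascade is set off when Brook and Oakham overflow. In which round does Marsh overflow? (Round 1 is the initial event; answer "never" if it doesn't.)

never

Round 1 — Brook, Oakham overflow (initial).
  Eston: +35 → 35 ≥ 30
  Glade: +25 → 25 < 30
  Newell: +15+20 → 35 < 110
Round 2 — Eston overflows.
  Claymore: +55 → 55 ≥ 40
  Fallow: +60 → 60 ≥ 50
Round 3 — Claymore, Fallow overflow.
  Glade: +40 → 65 ≥ 30
  Inley: +90 → 90 ≥ 60
  Newell: +40 → 75 < 110
Round 4 — Glade, Inley overflow.
  Newell: +90 → 165 ≥ 110
Round 5 — Newell overflows.
No further overflows.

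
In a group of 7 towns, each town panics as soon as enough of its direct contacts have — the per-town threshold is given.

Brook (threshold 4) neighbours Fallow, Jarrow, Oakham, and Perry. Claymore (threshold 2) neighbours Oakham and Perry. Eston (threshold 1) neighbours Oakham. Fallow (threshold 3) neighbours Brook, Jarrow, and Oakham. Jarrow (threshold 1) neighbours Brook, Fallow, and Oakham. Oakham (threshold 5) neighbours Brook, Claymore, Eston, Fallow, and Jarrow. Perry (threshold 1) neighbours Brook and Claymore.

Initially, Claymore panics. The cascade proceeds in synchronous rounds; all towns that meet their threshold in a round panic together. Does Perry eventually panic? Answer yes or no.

yes

Round 1 — Claymore panics (initial).
Round 2 — checking thresholds:
  Oakham: 1 of 5 neighbours < 5, holds.
  Perry: 1 of 2 neighbours ≥ 1, panics.
Round 3 — no new panics; cascade stops.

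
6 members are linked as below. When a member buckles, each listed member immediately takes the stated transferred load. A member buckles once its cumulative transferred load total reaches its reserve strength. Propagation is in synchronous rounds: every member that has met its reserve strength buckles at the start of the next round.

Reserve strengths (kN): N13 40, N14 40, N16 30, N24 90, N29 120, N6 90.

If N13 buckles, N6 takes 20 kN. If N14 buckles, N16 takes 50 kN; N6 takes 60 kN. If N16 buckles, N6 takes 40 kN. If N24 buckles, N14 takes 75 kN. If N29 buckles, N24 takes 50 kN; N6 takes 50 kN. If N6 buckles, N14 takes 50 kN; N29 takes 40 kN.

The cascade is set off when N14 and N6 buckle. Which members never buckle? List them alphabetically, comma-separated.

Round 1 — N14, N6 buckle (initial).
  N16: +50 → 50 ≥ 30
  N29: +40 → 40 < 120
Round 2 — N16 buckles.
No further bucklings.

N13, N24, N29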